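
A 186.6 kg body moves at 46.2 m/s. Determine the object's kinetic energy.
KE = ½mv² = ½(186.6)(46.2)² = 199100 J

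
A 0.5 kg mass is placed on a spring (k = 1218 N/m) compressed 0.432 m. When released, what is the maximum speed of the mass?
½kx² = ½mv² ⇒ v = x√(k/m) = (0.432)√(1218/0.5) = 21.32 m/s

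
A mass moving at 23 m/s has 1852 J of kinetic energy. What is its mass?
m = 2·KE/v² = 2·1852/(23)² = 7.002 kg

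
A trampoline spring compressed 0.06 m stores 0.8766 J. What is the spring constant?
k = 2·PE/x² = 2·0.8766/(0.06)² = 487.0 N/m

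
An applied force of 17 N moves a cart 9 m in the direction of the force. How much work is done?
W = F·d = (17)(9) = 153.0 J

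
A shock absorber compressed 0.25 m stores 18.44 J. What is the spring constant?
k = 2·PE/x² = 2·18.44/(0.25)² = 590.1 N/m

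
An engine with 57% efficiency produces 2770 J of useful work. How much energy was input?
W_in = W_out/η = 2770/0.57 = 4860 J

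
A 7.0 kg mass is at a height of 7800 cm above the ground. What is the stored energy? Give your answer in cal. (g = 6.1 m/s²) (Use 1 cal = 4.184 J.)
Convert to SI: m = 7.0 kg, h = 78.0 m
PE = mgh = (7.0)(6.1)(78.0) = 3330.6 J = 796.0 cal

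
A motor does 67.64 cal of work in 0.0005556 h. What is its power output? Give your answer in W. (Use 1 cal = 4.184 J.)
Convert to SI: W = 283.006 J, t = 2.00016 s
P = W/t = 283.006/2.00016 = 141.5 W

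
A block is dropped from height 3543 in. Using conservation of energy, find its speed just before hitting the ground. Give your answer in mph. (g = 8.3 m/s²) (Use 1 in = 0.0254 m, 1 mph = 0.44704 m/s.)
Convert to SI: h = 89.9922 m
mgh = ½mv² ⇒ v = √(2gh) = √(2·8.3·89.9922) = 38.6506 m/s = 86.46 mph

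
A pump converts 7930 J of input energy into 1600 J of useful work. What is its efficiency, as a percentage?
η = W_out/W_in = 1600/7930 = 20.18%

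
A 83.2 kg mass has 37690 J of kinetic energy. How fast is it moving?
v = √(2·KE/m) = √(2·37690/83.2) = 30.1 m/s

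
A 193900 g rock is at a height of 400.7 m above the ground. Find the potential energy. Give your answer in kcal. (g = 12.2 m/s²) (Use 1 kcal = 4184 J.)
Convert to SI: m = 193.9 kg, h = 400.7 m
PE = mgh = (193.9)(12.2)(400.7) = 947888 J = 226.6 kcal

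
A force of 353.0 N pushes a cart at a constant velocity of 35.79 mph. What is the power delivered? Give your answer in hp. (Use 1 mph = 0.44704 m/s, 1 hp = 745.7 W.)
Convert to SI: F = 353.0 N, v = 15.9996 m/s
P = Fv = (353.0)(15.9996) = 5647.85 W = 7.574 hp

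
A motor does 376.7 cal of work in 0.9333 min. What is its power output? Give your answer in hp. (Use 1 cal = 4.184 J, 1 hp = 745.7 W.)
Convert to SI: W = 1576.11 J, t = 55.998 s
P = W/t = 1576.11/55.998 = 28.1459 W = 0.03774 hp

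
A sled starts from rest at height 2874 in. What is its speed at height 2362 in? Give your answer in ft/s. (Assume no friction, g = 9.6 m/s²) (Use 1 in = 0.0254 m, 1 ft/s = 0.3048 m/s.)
Convert to SI: h₁−h₂ = 13.0048 m
mgh₁ = mgh₂ + ½mv² ⇒ v = √(2g(h₁−h₂)) = √(2·9.6·13.0048) = 15.8017 m/s = 51.84 ft/s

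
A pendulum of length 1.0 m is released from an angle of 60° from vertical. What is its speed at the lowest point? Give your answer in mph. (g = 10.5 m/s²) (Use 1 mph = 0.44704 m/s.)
h = L(1 − cosθ) = 1.0(1 − cos60°) = 0.5 m
v = √(2gh) = √(2·10.5·0.5) = 3.24037 m/s = 7.249 mph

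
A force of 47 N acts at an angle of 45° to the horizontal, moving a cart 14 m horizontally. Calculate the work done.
W = F·d·cosθ = (47)(14)cos(45°) = 465.3 J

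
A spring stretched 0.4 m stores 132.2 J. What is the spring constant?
k = 2·PE/x² = 2·132.2/(0.4)² = 1653 N/m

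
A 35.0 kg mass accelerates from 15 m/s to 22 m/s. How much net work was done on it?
W = ΔKE = ½m(v₂² − v₁²) = ½(35.0)(22² − 15²) = 4532.5 J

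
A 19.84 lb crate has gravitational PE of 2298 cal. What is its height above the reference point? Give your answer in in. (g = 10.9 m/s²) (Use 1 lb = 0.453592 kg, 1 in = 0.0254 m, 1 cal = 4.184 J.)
Convert to SI: m = 8.99927 kg, PE = 9614.83 J
h = PE/(mg) = 9614.83/(8.99927·10.9) = 98.0185 m = 3859 in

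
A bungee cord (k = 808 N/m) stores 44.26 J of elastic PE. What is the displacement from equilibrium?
x = √(2·PE/k) = √(2·44.26/808) = 0.331 m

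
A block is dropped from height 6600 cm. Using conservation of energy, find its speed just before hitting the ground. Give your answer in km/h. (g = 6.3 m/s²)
Convert to SI: h = 66.0 m
mgh = ½mv² ⇒ v = √(2gh) = √(2·6.3·66.0) = 28.8375 m/s = 103.8 km/h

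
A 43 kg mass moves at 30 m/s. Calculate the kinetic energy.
KE = ½mv² = ½(43)(30)² = 19350.0 J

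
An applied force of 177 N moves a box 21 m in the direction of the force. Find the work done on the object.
W = F·d = (177)(21) = 3717 J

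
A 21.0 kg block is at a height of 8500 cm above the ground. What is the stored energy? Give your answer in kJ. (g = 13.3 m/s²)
Convert to SI: m = 21.0 kg, h = 85.0 m
PE = mgh = (21.0)(13.3)(85.0) = 23740.5 J = 23.74 kJ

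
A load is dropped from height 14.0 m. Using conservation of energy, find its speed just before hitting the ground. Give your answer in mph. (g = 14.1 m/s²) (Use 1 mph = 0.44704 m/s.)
mgh = ½mv² ⇒ v = √(2gh) = √(2·14.1·14.0) = 19.8696 m/s = 44.45 mph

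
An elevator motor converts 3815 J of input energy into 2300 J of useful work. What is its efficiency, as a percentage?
η = W_out/W_in = 2300/3815 = 60.29%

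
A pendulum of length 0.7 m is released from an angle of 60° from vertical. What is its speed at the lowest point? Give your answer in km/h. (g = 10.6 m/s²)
h = L(1 − cosθ) = 0.7(1 − cos60°) = 0.35 m
v = √(2gh) = √(2·10.6·0.35) = 2.72397 m/s = 9.806 km/h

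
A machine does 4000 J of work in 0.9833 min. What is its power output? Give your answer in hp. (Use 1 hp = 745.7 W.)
Convert to SI: W = 4000.0 J, t = 58.998 s
P = W/t = 4000.0/58.998 = 67.7989 W = 0.09092 hp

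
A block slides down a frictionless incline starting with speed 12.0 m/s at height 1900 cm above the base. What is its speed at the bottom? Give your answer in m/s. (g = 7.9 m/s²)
Convert to SI: v₀ = 12.0 m/s, h = 19.0 m
½mv₀² + mgh = ½mv² ⇒ v = √(v₀² + 2gh) = √(12.0² + 2·7.9·19.0) = 21.08 m/s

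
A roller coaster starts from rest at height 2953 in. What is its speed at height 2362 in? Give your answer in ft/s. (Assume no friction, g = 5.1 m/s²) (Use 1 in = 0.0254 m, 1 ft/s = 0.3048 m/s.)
Convert to SI: h₁−h₂ = 15.0114 m
mgh₁ = mgh₂ + ½mv² ⇒ v = √(2g(h₁−h₂)) = √(2·5.1·15.0114) = 12.374 m/s = 40.6 ft/s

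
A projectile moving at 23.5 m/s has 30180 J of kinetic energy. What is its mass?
m = 2·KE/v² = 2·30180/(23.5)² = 109.3 kg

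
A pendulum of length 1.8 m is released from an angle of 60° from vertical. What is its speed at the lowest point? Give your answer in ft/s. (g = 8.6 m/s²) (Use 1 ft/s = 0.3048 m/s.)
h = L(1 − cosθ) = 1.8(1 − cos60°) = 0.9 m
v = √(2gh) = √(2·8.6·0.9) = 3.93446 m/s = 12.91 ft/s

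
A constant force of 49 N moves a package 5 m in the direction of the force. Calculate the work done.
W = F·d = (49)(5) = 245.0 J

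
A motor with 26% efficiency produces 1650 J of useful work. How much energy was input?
W_in = W_out/η = 1650/0.26 = 6346 J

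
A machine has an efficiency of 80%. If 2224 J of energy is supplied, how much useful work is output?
W_out = η·W_in = 0.8·2224 = 1779.2 J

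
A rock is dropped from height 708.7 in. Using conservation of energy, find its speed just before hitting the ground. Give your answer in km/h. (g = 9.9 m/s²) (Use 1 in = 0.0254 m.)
Convert to SI: h = 18.001 m
mgh = ½mv² ⇒ v = √(2gh) = √(2·9.9·18.001) = 18.8791 m/s = 67.96 km/h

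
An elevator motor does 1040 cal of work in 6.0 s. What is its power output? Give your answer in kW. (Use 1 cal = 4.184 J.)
Convert to SI: W = 4351.36 J, t = 6.0 s
P = W/t = 4351.36/6.0 = 725.227 W = 0.7252 kW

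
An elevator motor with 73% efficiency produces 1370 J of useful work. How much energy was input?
W_in = W_out/η = 1370/0.73 = 1877 J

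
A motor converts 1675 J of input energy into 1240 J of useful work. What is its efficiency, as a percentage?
η = W_out/W_in = 1240/1675 = 74.03%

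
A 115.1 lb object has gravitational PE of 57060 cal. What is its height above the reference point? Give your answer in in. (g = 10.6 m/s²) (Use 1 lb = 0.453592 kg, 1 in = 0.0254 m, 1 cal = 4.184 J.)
Convert to SI: m = 52.2084 kg, PE = 238739 J
h = PE/(mg) = 238739/(52.2084·10.6) = 431.397 m = 16980 in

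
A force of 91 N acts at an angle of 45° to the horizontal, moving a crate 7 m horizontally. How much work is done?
W = F·d·cosθ = (91)(7)cos(45°) = 450.4 J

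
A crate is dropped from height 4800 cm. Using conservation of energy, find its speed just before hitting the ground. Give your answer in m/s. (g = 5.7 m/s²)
Convert to SI: h = 48.0 m
mgh = ½mv² ⇒ v = √(2gh) = √(2·5.7·48.0) = 23.39 m/s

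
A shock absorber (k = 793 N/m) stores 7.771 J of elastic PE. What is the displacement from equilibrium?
x = √(2·PE/k) = √(2·7.771/793) = 0.14 m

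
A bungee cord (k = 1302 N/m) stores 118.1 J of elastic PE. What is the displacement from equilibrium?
x = √(2·PE/k) = √(2·118.1/1302) = 0.4259 m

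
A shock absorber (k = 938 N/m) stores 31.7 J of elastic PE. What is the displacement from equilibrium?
x = √(2·PE/k) = √(2·31.7/938) = 0.26 m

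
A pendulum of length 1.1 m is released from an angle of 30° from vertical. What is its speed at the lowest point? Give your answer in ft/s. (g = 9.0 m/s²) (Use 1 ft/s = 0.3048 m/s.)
h = L(1 − cosθ) = 1.1(1 − cos30°) = 0.147372 m
v = √(2gh) = √(2·9.0·0.147372) = 1.62871 m/s = 5.344 ft/s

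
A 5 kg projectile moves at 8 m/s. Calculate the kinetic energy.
KE = ½mv² = ½(5)(8)² = 160.0 J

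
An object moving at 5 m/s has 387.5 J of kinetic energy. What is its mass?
m = 2·KE/v² = 2·387.5/(5)² = 31.0 kg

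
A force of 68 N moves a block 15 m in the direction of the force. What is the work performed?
W = F·d = (68)(15) = 1020 J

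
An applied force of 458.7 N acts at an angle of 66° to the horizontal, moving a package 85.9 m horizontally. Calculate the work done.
W = F·d·cosθ = (458.7)(85.9)cos(66°) = 16030 J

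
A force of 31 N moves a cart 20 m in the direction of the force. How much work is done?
W = F·d = (31)(20) = 620.0 J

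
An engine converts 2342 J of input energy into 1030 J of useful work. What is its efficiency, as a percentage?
η = W_out/W_in = 1030/2342 = 43.98%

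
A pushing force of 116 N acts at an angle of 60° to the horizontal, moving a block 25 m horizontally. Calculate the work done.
W = F·d·cosθ = (116)(25)cos(60°) = 1450 J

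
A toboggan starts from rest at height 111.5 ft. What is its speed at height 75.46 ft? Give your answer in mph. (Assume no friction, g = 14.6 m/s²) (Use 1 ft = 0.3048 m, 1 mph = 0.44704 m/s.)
Convert to SI: h₁−h₂ = 10.985 m
mgh₁ = mgh₂ + ½mv² ⇒ v = √(2g(h₁−h₂)) = √(2·14.6·10.985) = 17.9098 m/s = 40.06 mph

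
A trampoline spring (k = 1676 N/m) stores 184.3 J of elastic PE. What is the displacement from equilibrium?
x = √(2·PE/k) = √(2·184.3/1676) = 0.469 m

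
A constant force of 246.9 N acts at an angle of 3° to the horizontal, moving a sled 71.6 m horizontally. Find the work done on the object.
W = F·d·cosθ = (246.9)(71.6)cos(3°) = 17650 J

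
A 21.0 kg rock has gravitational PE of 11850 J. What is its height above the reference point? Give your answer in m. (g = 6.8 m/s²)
h = PE/(mg) = 11850.0/(21.0·6.8) = 82.98 m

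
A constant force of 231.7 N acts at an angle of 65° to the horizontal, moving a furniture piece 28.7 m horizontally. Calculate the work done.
W = F·d·cosθ = (231.7)(28.7)cos(65°) = 2810 J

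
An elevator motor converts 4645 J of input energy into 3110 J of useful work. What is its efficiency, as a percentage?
η = W_out/W_in = 3110/4645 = 66.95%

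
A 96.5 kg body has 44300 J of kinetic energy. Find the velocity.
v = √(2·KE/m) = √(2·44300/96.5) = 30.3 m/s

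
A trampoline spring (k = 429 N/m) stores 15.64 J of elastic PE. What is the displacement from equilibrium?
x = √(2·PE/k) = √(2·15.64/429) = 0.27 m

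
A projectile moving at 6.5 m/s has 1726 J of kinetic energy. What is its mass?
m = 2·KE/v² = 2·1726/(6.5)² = 81.7 kg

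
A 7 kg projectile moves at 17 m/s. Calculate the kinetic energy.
KE = ½mv² = ½(7)(17)² = 1011.5 J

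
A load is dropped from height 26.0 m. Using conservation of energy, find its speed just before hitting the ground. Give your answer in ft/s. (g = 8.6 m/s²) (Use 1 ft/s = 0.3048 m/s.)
mgh = ½mv² ⇒ v = √(2gh) = √(2·8.6·26.0) = 21.1471 m/s = 69.38 ft/s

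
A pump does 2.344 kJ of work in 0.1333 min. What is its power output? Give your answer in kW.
Convert to SI: W = 2344.0 J, t = 7.998 s
P = W/t = 2344.0/7.998 = 293.073 W = 0.2931 kW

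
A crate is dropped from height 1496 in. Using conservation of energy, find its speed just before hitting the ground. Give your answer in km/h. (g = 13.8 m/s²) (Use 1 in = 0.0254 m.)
Convert to SI: h = 37.9984 m
mgh = ½mv² ⇒ v = √(2gh) = √(2·13.8·37.9984) = 32.3845 m/s = 116.6 km/h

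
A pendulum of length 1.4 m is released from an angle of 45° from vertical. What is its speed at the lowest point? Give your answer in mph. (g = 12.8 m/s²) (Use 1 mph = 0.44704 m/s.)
h = L(1 − cosθ) = 1.4(1 − cos45°) = 0.410051 m
v = √(2gh) = √(2·12.8·0.410051) = 3.23995 m/s = 7.248 mph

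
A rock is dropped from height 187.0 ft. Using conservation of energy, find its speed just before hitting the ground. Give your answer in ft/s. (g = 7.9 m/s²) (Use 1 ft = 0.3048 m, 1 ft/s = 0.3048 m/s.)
Convert to SI: h = 56.9976 m
mgh = ½mv² ⇒ v = √(2gh) = √(2·7.9·56.9976) = 30.0094 m/s = 98.46 ft/s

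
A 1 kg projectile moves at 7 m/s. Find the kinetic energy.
KE = ½mv² = ½(1)(7)² = 24.5 J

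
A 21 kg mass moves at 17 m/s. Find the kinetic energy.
KE = ½mv² = ½(21)(17)² = 3034.5 J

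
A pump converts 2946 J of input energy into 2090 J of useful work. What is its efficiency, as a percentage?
η = W_out/W_in = 2090/2946 = 70.94%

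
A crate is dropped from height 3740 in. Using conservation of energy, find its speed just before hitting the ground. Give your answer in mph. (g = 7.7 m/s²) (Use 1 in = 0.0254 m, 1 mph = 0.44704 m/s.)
Convert to SI: h = 94.996 m
mgh = ½mv² ⇒ v = √(2gh) = √(2·7.7·94.996) = 38.2484 m/s = 85.56 mph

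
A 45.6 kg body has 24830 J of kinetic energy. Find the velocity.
v = √(2·KE/m) = √(2·24830/45.6) = 33.0 m/s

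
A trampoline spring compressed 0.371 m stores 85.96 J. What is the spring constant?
k = 2·PE/x² = 2·85.96/(0.371)² = 1249 N/m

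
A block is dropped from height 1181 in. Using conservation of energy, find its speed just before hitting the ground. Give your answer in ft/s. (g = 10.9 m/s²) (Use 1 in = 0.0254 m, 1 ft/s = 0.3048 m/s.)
Convert to SI: h = 29.9974 m
mgh = ½mv² ⇒ v = √(2gh) = √(2·10.9·29.9974) = 25.5723 m/s = 83.9 ft/s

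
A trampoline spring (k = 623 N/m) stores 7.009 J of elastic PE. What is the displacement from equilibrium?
x = √(2·PE/k) = √(2·7.009/623) = 0.15 m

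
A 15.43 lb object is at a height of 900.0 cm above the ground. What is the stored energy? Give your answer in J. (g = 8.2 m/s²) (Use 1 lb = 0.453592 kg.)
Convert to SI: m = 6.99892 kg, h = 9.0 m
PE = mgh = (6.99892)(8.2)(9.0) = 516.5 J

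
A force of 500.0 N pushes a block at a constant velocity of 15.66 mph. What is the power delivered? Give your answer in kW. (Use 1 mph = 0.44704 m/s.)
Convert to SI: F = 500.0 N, v = 7.00065 m/s
P = Fv = (500.0)(7.00065) = 3500.32 W = 3.5 kW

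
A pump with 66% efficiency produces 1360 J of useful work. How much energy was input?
W_in = W_out/η = 1360/0.66 = 2061 J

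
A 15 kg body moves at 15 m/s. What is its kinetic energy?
KE = ½mv² = ½(15)(15)² = 1687.5 J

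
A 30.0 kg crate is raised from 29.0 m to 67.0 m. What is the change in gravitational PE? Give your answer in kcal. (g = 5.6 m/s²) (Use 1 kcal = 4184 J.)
ΔPE = mgΔh = (30.0)(5.6)(38.0) = 6384.0 J = 1.526 kcal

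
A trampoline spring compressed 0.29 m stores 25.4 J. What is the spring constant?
k = 2·PE/x² = 2·25.4/(0.29)² = 604.0 N/m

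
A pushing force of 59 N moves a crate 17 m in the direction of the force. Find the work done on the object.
W = F·d = (59)(17) = 1003 J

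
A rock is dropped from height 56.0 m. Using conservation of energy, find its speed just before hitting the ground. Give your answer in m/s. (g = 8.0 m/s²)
mgh = ½mv² ⇒ v = √(2gh) = √(2·8.0·56.0) = 29.93 m/s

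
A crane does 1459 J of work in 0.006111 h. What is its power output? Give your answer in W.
Convert to SI: W = 1459.0 J, t = 21.9996 s
P = W/t = 1459.0/21.9996 = 66.32 W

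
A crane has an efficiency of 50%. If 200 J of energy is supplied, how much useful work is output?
W_out = η·W_in = 0.5·200 = 100.0 J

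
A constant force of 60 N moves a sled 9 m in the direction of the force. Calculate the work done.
W = F·d = (60)(9) = 540.0 J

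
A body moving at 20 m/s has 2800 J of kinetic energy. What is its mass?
m = 2·KE/v² = 2·2800/(20)² = 14.0 kg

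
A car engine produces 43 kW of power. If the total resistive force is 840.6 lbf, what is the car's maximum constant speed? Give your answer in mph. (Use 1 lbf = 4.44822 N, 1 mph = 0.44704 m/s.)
Convert to SI: F = 3739.17 N
P = Fv ⇒ v = P/F = 43000 W/3739.17 N = 11.4999 m/s = 25.72 mph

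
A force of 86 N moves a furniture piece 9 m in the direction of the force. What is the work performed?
W = F·d = (86)(9) = 774.0 J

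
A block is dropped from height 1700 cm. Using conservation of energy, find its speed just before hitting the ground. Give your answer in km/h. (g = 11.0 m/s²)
Convert to SI: h = 17.0 m
mgh = ½mv² ⇒ v = √(2gh) = √(2·11.0·17.0) = 19.3391 m/s = 69.62 km/h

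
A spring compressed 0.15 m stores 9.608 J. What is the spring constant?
k = 2·PE/x² = 2·9.608/(0.15)² = 854.0 N/m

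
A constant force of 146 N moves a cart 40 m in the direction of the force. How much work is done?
W = F·d = (146)(40) = 5840 J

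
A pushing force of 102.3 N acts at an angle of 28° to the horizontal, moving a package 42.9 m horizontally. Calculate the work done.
W = F·d·cosθ = (102.3)(42.9)cos(28°) = 3875 J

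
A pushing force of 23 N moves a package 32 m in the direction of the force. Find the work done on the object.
W = F·d = (23)(32) = 736.0 J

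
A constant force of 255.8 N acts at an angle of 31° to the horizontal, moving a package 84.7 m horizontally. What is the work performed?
W = F·d·cosθ = (255.8)(84.7)cos(31°) = 18570 J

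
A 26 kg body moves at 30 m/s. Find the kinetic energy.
KE = ½mv² = ½(26)(30)² = 11700.0 J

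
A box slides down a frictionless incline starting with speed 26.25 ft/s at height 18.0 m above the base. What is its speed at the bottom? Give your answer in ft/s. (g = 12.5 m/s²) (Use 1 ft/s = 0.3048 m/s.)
Convert to SI: v₀ = 8.001 m/s, h = 18.0 m
½mv₀² + mgh = ½mv² ⇒ v = √(v₀² + 2gh) = √(8.001² + 2·12.5·18.0) = 22.6719 m/s = 74.38 ft/s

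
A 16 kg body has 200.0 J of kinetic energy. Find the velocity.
v = √(2·KE/m) = √(2·200.0/16) = 5.0 m/s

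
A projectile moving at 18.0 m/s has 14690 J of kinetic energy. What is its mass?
m = 2·KE/v² = 2·14690/(18.0)² = 90.68 kg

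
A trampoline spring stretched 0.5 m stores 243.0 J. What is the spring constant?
k = 2·PE/x² = 2·243.0/(0.5)² = 1944 N/m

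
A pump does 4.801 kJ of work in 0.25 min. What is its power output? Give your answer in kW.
Convert to SI: W = 4801.0 J, t = 15.0 s
P = W/t = 4801.0/15.0 = 320.067 W = 0.3201 kW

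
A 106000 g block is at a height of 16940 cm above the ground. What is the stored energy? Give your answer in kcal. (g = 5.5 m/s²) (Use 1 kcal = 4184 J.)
Convert to SI: m = 106.0 kg, h = 169.4 m
PE = mgh = (106.0)(5.5)(169.4) = 98760.2 J = 23.6 kcal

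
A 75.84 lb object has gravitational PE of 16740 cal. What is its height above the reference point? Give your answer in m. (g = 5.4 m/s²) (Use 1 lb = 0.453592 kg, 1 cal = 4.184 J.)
Convert to SI: m = 34.4004 kg, PE = 70040.2 J
h = PE/(mg) = 70040.2/(34.4004·5.4) = 377.0 m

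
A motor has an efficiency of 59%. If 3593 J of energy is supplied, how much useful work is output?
W_out = η·W_in = 0.59·3593 = 2119.87 J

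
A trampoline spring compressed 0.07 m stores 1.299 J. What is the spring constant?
k = 2·PE/x² = 2·1.299/(0.07)² = 530.2 N/m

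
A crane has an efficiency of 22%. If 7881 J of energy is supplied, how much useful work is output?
W_out = η·W_in = 0.22·7881 = 1733.82 J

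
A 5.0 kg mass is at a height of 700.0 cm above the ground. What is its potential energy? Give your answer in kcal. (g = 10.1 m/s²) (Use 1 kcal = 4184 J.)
Convert to SI: m = 5.0 kg, h = 7.0 m
PE = mgh = (5.0)(10.1)(7.0) = 353.5 J = 0.08449 kcal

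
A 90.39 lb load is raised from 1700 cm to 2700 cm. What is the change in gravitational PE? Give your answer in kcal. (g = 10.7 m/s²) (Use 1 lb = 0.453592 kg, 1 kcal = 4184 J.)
Convert to SI: m = 41.0002 kg, Δh = 10.0 m
ΔPE = mgΔh = (41.0002)(10.7)(10.0) = 4387.02 J = 1.049 kcal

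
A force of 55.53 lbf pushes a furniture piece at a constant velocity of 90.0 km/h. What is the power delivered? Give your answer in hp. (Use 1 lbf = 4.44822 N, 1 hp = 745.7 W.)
Convert to SI: F = 247.01 N, v = 25.0 m/s
P = Fv = (247.01)(25.0) = 6175.24 W = 8.281 hp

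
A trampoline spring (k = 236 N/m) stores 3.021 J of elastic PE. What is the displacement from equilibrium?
x = √(2·PE/k) = √(2·3.021/236) = 0.16 m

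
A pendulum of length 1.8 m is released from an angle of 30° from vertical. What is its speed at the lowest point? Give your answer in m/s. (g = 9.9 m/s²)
h = L(1 − cosθ) = 1.8(1 − cos30°) = 0.241154 m
v = √(2gh) = √(2·9.9·0.241154) = 2.185 m/s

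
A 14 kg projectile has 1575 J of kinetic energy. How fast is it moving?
v = √(2·KE/m) = √(2·1575/14) = 15.0 m/s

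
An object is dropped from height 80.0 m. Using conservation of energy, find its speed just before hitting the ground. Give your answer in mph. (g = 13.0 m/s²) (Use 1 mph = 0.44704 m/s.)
mgh = ½mv² ⇒ v = √(2gh) = √(2·13.0·80.0) = 45.607 m/s = 102.0 mph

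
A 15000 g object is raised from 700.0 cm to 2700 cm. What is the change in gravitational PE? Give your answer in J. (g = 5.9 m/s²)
Convert to SI: m = 15.0 kg, Δh = 20.0 m
ΔPE = mgΔh = (15.0)(5.9)(20.0) = 1770 J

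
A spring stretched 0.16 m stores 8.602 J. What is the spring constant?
k = 2·PE/x² = 2·8.602/(0.16)² = 672.0 N/m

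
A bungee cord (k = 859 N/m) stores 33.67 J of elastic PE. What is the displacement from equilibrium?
x = √(2·PE/k) = √(2·33.67/859) = 0.28 m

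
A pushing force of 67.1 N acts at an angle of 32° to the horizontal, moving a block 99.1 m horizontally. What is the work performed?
W = F·d·cosθ = (67.1)(99.1)cos(32°) = 5639 J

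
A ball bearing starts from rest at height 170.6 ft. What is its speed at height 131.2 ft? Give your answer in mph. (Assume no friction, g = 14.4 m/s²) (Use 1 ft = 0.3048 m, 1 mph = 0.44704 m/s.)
Convert to SI: h₁−h₂ = 12.0091 m
mgh₁ = mgh₂ + ½mv² ⇒ v = √(2g(h₁−h₂)) = √(2·14.4·12.0091) = 18.5974 m/s = 41.6 mph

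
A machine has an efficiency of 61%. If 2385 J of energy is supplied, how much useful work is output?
W_out = η·W_in = 0.61·2385 = 1454.85 J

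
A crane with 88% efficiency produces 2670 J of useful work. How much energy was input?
W_in = W_out/η = 2670/0.88 = 3034 J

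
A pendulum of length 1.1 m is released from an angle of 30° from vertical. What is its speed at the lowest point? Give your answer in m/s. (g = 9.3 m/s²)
h = L(1 − cosθ) = 1.1(1 − cos30°) = 0.147372 m
v = √(2gh) = √(2·9.3·0.147372) = 1.656 m/s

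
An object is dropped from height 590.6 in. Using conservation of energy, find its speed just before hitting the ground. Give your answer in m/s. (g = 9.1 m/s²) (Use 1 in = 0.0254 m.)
Convert to SI: h = 15.0012 m
mgh = ½mv² ⇒ v = √(2gh) = √(2·9.1·15.0012) = 16.52 m/s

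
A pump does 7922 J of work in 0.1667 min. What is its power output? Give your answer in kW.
Convert to SI: W = 7922.0 J, t = 10.002 s
P = W/t = 7922.0/10.002 = 792.042 W = 0.792 kW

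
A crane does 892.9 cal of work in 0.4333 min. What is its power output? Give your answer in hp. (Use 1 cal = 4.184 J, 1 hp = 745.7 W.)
Convert to SI: W = 3735.89 J, t = 25.998 s
P = W/t = 3735.89/25.998 = 143.699 W = 0.1927 hp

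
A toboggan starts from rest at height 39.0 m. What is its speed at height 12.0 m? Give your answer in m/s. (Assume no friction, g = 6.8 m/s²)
mgh₁ = mgh₂ + ½mv² ⇒ v = √(2g(h₁−h₂)) = √(2·6.8·27.0) = 19.16 m/s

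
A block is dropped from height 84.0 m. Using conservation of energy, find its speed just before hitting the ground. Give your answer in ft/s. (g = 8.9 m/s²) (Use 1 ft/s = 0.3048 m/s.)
mgh = ½mv² ⇒ v = √(2gh) = √(2·8.9·84.0) = 38.6678 m/s = 126.9 ft/s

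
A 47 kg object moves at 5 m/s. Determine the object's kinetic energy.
KE = ½mv² = ½(47)(5)² = 587.5 J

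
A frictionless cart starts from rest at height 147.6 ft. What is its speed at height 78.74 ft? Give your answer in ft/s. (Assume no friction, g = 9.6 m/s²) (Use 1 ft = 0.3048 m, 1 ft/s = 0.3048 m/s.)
Convert to SI: h₁−h₂ = 20.9885 m
mgh₁ = mgh₂ + ½mv² ⇒ v = √(2g(h₁−h₂)) = √(2·9.6·20.9885) = 20.0744 m/s = 65.86 ft/s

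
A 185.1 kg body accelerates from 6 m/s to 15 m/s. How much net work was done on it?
W = ΔKE = ½m(v₂² − v₁²) = ½(185.1)(15² − 6²) = 17491.95 J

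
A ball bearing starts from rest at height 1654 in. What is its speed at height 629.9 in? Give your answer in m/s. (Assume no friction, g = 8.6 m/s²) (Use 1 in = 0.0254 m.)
Convert to SI: h₁−h₂ = 26.0121 m
mgh₁ = mgh₂ + ½mv² ⇒ v = √(2g(h₁−h₂)) = √(2·8.6·26.0121) = 21.15 m/s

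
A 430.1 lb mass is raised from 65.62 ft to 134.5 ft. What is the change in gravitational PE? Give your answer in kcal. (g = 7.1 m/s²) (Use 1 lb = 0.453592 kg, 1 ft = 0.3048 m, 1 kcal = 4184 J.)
Convert to SI: m = 195.09 kg, Δh = 20.9946 m
ΔPE = mgΔh = (195.09)(7.1)(20.9946) = 29080.5 J = 6.95 kcal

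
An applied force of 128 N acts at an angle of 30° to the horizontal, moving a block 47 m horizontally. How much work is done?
W = F·d·cosθ = (128)(47)cos(30°) = 5210 J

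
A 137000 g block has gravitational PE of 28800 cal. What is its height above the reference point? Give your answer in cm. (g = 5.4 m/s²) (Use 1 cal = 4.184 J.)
Convert to SI: m = 137.0 kg, PE = 120499 J
h = PE/(mg) = 120499/(137.0·5.4) = 162.881 m = 16290 cm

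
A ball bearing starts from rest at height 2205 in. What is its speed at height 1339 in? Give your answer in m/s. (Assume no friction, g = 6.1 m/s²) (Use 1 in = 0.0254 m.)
Convert to SI: h₁−h₂ = 21.9964 m
mgh₁ = mgh₂ + ½mv² ⇒ v = √(2g(h₁−h₂)) = √(2·6.1·21.9964) = 16.38 m/s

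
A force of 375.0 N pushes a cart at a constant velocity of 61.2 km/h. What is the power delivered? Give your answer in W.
Convert to SI: F = 375.0 N, v = 17.0 m/s
P = Fv = (375.0)(17.0) = 6375 W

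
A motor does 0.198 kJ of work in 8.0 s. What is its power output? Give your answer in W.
Convert to SI: W = 198.0 J, t = 8.0 s
P = W/t = 198.0/8.0 = 24.75 W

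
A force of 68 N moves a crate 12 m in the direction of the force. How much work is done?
W = F·d = (68)(12) = 816.0 J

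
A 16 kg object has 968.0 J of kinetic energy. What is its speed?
v = √(2·KE/m) = √(2·968.0/16) = 11.0 m/s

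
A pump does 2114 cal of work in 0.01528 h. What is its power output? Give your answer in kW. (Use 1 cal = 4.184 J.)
Convert to SI: W = 8844.98 J, t = 55.008 s
P = W/t = 8844.98/55.008 = 160.794 W = 0.1608 kW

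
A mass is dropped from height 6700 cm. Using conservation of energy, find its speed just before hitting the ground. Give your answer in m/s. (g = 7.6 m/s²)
Convert to SI: h = 67.0 m
mgh = ½mv² ⇒ v = √(2gh) = √(2·7.6·67.0) = 31.91 m/s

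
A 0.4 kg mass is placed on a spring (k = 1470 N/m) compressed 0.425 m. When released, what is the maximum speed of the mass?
½kx² = ½mv² ⇒ v = x√(k/m) = (0.425)√(1470/0.4) = 25.76 m/s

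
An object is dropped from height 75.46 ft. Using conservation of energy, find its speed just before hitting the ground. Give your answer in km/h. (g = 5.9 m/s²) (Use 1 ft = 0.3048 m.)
Convert to SI: h = 23.0002 m
mgh = ½mv² ⇒ v = √(2gh) = √(2·5.9·23.0002) = 16.4743 m/s = 59.31 km/h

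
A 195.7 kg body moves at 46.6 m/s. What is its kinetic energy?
KE = ½mv² = ½(195.7)(46.6)² = 212500 J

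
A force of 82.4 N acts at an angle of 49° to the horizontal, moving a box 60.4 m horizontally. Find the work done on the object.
W = F·d·cosθ = (82.4)(60.4)cos(49°) = 3265 J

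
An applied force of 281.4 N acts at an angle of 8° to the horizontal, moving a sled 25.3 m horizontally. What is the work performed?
W = F·d·cosθ = (281.4)(25.3)cos(8°) = 7050 J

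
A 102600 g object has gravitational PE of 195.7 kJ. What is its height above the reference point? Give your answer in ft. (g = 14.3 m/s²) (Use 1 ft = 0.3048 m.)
Convert to SI: m = 102.6 kg, PE = 195700 J
h = PE/(mg) = 195700/(102.6·14.3) = 133.385 m = 437.6 ft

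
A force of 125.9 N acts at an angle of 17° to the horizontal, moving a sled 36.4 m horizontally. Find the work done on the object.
W = F·d·cosθ = (125.9)(36.4)cos(17°) = 4383 J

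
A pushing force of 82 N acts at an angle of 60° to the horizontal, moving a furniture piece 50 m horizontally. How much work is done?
W = F·d·cosθ = (82)(50)cos(60°) = 2050 J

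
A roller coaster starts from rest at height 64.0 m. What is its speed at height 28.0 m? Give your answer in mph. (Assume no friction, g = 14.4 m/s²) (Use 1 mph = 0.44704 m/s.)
mgh₁ = mgh₂ + ½mv² ⇒ v = √(2g(h₁−h₂)) = √(2·14.4·36.0) = 32.1994 m/s = 72.03 mph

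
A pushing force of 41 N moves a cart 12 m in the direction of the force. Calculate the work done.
W = F·d = (41)(12) = 492.0 J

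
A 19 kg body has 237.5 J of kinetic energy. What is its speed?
v = √(2·KE/m) = √(2·237.5/19) = 5.0 m/s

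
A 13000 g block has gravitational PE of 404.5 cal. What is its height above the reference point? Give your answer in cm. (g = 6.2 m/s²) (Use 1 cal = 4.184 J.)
Convert to SI: m = 13.0 kg, PE = 1692.43 J
h = PE/(mg) = 1692.43/(13.0·6.2) = 20.9979 m = 2100 cm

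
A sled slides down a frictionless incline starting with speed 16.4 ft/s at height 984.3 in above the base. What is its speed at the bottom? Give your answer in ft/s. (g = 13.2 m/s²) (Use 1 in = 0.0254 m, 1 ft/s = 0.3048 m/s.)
Convert to SI: v₀ = 4.99872 m/s, h = 25.0012 m
½mv₀² + mgh = ½mv² ⇒ v = √(v₀² + 2gh) = √(4.99872² + 2·13.2·25.0012) = 26.1729 m/s = 85.87 ft/s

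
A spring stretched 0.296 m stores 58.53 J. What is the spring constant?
k = 2·PE/x² = 2·58.53/(0.296)² = 1336 N/m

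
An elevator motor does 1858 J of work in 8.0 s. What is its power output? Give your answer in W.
P = W/t = 1858.0/8.0 = 232.3 W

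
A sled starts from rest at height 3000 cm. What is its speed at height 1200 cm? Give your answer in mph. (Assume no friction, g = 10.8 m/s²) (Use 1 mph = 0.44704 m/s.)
Convert to SI: h₁−h₂ = 18.0 m
mgh₁ = mgh₂ + ½mv² ⇒ v = √(2g(h₁−h₂)) = √(2·10.8·18.0) = 19.718 m/s = 44.11 mph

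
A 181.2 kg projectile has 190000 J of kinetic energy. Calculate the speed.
v = √(2·KE/m) = √(2·190000/181.2) = 45.79 m/s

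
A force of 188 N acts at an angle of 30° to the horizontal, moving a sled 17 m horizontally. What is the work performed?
W = F·d·cosθ = (188)(17)cos(30°) = 2768 J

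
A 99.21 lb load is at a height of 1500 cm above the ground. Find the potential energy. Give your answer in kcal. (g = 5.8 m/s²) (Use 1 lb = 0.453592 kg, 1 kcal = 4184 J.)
Convert to SI: m = 45.0009 kg, h = 15.0 m
PE = mgh = (45.0009)(5.8)(15.0) = 3915.08 J = 0.9357 kcal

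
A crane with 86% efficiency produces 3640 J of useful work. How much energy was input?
W_in = W_out/η = 3640/0.86 = 4233 J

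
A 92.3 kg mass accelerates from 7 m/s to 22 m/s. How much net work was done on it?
W = ΔKE = ½m(v₂² − v₁²) = ½(92.3)(22² − 7²) = 20075.25 J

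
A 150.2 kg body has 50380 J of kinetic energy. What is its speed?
v = √(2·KE/m) = √(2·50380/150.2) = 25.9 m/s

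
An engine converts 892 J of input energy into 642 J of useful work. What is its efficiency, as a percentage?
η = W_out/W_in = 642/892 = 71.97%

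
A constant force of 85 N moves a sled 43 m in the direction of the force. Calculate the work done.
W = F·d = (85)(43) = 3655 J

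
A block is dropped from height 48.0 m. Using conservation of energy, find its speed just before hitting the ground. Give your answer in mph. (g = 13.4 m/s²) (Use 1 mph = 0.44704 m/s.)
mgh = ½mv² ⇒ v = √(2gh) = √(2·13.4·48.0) = 35.8664 m/s = 80.23 mph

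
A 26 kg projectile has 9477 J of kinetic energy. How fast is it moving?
v = √(2·KE/m) = √(2·9477/26) = 27.0 m/s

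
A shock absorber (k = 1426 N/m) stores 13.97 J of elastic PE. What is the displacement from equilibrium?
x = √(2·PE/k) = √(2·13.97/1426) = 0.14 m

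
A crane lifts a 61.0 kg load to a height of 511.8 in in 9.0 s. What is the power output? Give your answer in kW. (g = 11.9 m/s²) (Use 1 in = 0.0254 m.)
Convert to SI: m = 61.0 kg, h = 12.9997 m, t = 9.0 s
P = mgh/t = (61.0)(11.9)(12.9997)/9.0 = 1048.4996 W = 1.048 kW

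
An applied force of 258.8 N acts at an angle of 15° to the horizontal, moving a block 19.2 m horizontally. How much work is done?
W = F·d·cosθ = (258.8)(19.2)cos(15°) = 4800 J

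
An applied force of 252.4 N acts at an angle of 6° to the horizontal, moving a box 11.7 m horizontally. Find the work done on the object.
W = F·d·cosθ = (252.4)(11.7)cos(6°) = 2937 J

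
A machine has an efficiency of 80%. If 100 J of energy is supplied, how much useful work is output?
W_out = η·W_in = 0.8·100 = 80.0 J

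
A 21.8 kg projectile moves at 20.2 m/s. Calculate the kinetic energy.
KE = ½mv² = ½(21.8)(20.2)² = 4448 J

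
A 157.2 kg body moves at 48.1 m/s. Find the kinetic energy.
KE = ½mv² = ½(157.2)(48.1)² = 181800 J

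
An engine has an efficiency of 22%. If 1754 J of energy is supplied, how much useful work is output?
W_out = η·W_in = 0.22·1754 = 385.88 J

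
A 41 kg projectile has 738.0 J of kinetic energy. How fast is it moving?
v = √(2·KE/m) = √(2·738.0/41) = 6.0 m/s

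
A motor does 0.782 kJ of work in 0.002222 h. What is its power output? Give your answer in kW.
Convert to SI: W = 782.0 J, t = 7.9992 s
P = W/t = 782.0/7.9992 = 97.7598 W = 0.09776 kW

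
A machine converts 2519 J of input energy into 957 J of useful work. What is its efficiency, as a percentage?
η = W_out/W_in = 957/2519 = 37.99%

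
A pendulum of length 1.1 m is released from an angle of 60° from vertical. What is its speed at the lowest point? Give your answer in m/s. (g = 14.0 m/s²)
h = L(1 − cosθ) = 1.1(1 − cos60°) = 0.55 m
v = √(2gh) = √(2·14.0·0.55) = 3.924 m/s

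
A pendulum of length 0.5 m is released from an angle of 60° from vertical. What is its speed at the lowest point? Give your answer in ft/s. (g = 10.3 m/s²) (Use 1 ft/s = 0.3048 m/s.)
h = L(1 − cosθ) = 0.5(1 − cos60°) = 0.25 m
v = √(2gh) = √(2·10.3·0.25) = 2.26936 m/s = 7.445 ft/s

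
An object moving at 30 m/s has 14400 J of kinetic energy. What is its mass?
m = 2·KE/v² = 2·14400/(30)² = 32.0 kg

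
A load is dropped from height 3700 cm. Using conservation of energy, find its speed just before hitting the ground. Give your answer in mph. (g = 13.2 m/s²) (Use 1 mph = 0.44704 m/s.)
Convert to SI: h = 37.0 m
mgh = ½mv² ⇒ v = √(2gh) = √(2·13.2·37.0) = 31.2538 m/s = 69.91 mph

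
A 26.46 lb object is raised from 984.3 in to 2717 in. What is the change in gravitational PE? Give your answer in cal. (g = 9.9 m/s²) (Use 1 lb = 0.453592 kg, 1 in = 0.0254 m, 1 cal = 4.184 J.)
Convert to SI: m = 12.002 kg, Δh = 44.0106 m
ΔPE = mgΔh = (12.002)(9.9)(44.0106) = 5229.35 J = 1250 cal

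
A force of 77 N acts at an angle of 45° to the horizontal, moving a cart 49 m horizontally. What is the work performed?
W = F·d·cosθ = (77)(49)cos(45°) = 2668 J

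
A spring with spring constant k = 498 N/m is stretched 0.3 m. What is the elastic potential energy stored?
PE = ½kx² = ½(498)(0.3)² = 22.41 J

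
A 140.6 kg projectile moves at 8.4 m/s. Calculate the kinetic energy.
KE = ½mv² = ½(140.6)(8.4)² = 4960 J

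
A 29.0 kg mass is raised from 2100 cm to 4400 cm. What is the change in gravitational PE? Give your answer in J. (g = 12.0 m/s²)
Convert to SI: m = 29.0 kg, Δh = 23.0 m
ΔPE = mgΔh = (29.0)(12.0)(23.0) = 8004 J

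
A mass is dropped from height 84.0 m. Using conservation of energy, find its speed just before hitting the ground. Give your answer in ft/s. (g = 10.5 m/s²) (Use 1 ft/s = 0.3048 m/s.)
mgh = ½mv² ⇒ v = √(2gh) = √(2·10.5·84.0) = 42.0 m/s = 137.8 ft/s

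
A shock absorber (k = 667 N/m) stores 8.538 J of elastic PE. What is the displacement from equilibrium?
x = √(2·PE/k) = √(2·8.538/667) = 0.16 m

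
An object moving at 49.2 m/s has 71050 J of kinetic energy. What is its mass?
m = 2·KE/v² = 2·71050/(49.2)² = 58.7 kg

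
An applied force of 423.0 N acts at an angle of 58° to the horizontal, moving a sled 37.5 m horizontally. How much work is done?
W = F·d·cosθ = (423.0)(37.5)cos(58°) = 8406 J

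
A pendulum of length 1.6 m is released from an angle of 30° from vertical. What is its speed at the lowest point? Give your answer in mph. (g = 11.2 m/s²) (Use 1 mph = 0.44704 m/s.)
h = L(1 − cosθ) = 1.6(1 − cos30°) = 0.214359 m
v = √(2gh) = √(2·11.2·0.214359) = 2.19127 m/s = 4.902 mph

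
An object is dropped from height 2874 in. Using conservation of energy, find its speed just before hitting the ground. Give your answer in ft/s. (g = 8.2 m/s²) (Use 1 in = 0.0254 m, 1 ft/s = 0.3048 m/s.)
Convert to SI: h = 72.9996 m
mgh = ½mv² ⇒ v = √(2gh) = √(2·8.2·72.9996) = 34.6005 m/s = 113.5 ft/s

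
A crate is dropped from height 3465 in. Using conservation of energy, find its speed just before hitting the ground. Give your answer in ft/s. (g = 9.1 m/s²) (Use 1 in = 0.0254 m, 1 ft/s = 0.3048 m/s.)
Convert to SI: h = 88.011 m
mgh = ½mv² ⇒ v = √(2gh) = √(2·9.1·88.011) = 40.0225 m/s = 131.3 ft/s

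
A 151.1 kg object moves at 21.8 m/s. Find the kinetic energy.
KE = ½mv² = ½(151.1)(21.8)² = 35900 J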